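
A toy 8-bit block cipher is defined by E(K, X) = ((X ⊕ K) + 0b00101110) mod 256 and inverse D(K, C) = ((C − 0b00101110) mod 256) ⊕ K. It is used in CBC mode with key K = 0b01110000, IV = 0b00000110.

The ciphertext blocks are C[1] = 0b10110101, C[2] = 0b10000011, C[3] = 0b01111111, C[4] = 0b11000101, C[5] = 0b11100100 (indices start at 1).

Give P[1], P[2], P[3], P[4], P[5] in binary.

P[1] = 0b11110001, P[2] = 0b10010000, P[3] = 0b10100010, P[4] = 0b10011000, P[5] = 0b00000011

CBC decryption: P_i = D(K, C_i) ⊕ C_{i−1}, with C_{0} = IV.
P[1]: D(K, 0b10110101) = 0b11110111; 0b11110111 ⊕ 0b00000110 = 0b11110001.
P[2]: D(K, 0b10000011) = 0b00100101; 0b00100101 ⊕ 0b10110101 = 0b10010000.
P[3]: D(K, 0b01111111) = 0b00100001; 0b00100001 ⊕ 0b10000011 = 0b10100010.
P[4]: D(K, 0b11000101) = 0b11100111; 0b11100111 ⊕ 0b01111111 = 0b10011000.
P[5]: D(K, 0b11100100) = 0b11000110; 0b11000110 ⊕ 0b11000101 = 0b00000011.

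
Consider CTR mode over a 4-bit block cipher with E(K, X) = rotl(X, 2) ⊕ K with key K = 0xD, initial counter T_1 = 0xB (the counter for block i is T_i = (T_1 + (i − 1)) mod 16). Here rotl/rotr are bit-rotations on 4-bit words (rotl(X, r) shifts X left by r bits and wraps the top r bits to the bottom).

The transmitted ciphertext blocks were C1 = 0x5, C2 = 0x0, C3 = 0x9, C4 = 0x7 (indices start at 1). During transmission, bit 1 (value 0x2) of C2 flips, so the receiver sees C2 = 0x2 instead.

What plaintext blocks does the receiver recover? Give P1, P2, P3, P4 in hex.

P1 = 0x6, P2 = 0xC, P3 = 0x3, P4 = 0x1

CTR decryption: S_i = E(K, T_i) where T_i is the counter for block i; P_i = C_i ⊕ S_i.
Only C2 changed, to 0x2. In CTR, a change in C_i flips the same bit in P_i only; the keystream is unaffected. Decrypting the received ciphertext:
P1: T = 0xB, S = E(K, T) = 0x3; 0x5 ⊕ 0x3 = 0x6.
P2: T = 0xC, S = E(K, T) = 0xE; 0x2 ⊕ 0xE = 0xC.
P3: T = 0xD, S = E(K, T) = 0xA; 0x9 ⊕ 0xA = 0x3.
P4: T = 0xE, S = E(K, T) = 0x6; 0x7 ⊕ 0x6 = 0x1.
Blocks that differ from the original plaintext: P2.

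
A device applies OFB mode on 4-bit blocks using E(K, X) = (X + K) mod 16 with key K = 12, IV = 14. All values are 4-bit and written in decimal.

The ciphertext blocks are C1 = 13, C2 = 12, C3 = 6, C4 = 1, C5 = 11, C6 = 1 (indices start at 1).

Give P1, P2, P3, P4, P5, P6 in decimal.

OFB decryption: S_i = E(K, S_{i−1}) with S_{0} = IV; P_i = C_i ⊕ S_i.
P1: S = E(K, 14) = 10; 13 ⊕ 10 = 7.
P2: S = E(K, 10) = 6; 12 ⊕ 6 = 10.
P3: S = E(K, 6) = 2; 6 ⊕ 2 = 4.
P4: S = E(K, 2) = 14; 1 ⊕ 14 = 15.
P5: S = E(K, 14) = 10; 11 ⊕ 10 = 1.
P6: S = E(K, 10) = 6; 1 ⊕ 6 = 7.

P1 = 7, P2 = 10, P3 = 4, P4 = 15, P5 = 1, P6 = 7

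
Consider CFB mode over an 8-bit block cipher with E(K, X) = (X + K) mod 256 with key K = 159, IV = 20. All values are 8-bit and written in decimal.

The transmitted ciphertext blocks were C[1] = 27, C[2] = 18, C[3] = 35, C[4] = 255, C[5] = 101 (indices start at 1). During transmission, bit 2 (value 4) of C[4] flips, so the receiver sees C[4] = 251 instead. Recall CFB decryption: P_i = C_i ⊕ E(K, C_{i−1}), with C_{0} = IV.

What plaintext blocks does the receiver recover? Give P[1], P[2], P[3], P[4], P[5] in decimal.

Only C[4] changed, to 251. In CFB, a change in C_i flips the same bit in P_i and garbles P_{i+1}. Decrypting the received ciphertext:
P[1]: E(K, 20) = 179; 27 ⊕ 179 = 168.
P[2]: E(K, 27) = 186; 18 ⊕ 186 = 168.
P[3]: E(K, 18) = 177; 35 ⊕ 177 = 146.
P[4]: E(K, 35) = 194; 251 ⊕ 194 = 57.
P[5]: E(K, 251) = 154; 101 ⊕ 154 = 255.
Blocks that differ from the original plaintext: P[4], P[5].

P[1] = 168, P[2] = 168, P[3] = 146, P[4] = 57, P[5] = 255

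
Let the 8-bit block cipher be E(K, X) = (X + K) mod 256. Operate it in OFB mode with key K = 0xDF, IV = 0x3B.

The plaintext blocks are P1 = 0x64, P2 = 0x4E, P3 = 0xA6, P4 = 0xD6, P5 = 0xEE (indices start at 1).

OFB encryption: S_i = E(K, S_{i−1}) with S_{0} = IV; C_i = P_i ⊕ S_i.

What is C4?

C4 = 0x61

C1: S = E(K, 0x3B) = 0x1A; 0x64 ⊕ 0x1A = 0x7E.
C2: S = E(K, 0x1A) = 0xF9; 0x4E ⊕ 0xF9 = 0xB7.
C3: S = E(K, 0xF9) = 0xD8; 0xA6 ⊕ 0xD8 = 0x7E.
C4: S = E(K, 0xD8) = 0xB7; 0xD6 ⊕ 0xB7 = 0x61.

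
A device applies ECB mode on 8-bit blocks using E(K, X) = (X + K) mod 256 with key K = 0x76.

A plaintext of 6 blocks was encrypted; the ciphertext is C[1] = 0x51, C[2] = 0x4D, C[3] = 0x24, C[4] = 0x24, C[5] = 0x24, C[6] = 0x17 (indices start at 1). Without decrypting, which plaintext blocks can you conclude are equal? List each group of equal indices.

ECB encrypts each block independently with the same key, so equal ciphertext blocks imply equal plaintext blocks.
C[3] = C[4] = C[5] = 0x24, so P[3] = P[4] = P[5].

P[3] = P[4] = P[5]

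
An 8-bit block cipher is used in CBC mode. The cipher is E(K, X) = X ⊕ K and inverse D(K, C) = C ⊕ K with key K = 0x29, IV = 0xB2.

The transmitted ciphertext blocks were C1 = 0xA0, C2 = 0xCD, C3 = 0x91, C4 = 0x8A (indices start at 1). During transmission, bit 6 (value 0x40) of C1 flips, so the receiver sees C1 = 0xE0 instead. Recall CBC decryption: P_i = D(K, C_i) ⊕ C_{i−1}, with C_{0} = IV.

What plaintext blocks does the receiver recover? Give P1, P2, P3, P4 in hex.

P1 = 0x7B, P2 = 0x04, P3 = 0x75, P4 = 0x32

Only C1 changed, to 0xE0. In CBC, a change in C_i garbles P_i and flips the same bit in P_{i+1}. Decrypting the received ciphertext:
P1: D(K, 0xE0) = 0xC9; 0xC9 ⊕ 0xB2 = 0x7B.
P2: D(K, 0xCD) = 0xE4; 0xE4 ⊕ 0xE0 = 0x04.
P3: D(K, 0x91) = 0xB8; 0xB8 ⊕ 0xCD = 0x75.
P4: D(K, 0x8A) = 0xA3; 0xA3 ⊕ 0x91 = 0x32.
Blocks that differ from the original plaintext: P1, P2.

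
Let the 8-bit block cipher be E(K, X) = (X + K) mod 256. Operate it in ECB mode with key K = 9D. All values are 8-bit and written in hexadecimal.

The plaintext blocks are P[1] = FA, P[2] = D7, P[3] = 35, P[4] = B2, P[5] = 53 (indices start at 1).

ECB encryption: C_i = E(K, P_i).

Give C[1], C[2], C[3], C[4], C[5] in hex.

C[1]: E(K, FA) = 97.
C[2]: E(K, D7) = 74.
C[3]: E(K, 35) = D2.
C[4]: E(K, B2) = 4F.
C[5]: E(K, 53) = F0.

C[1] = 97, C[2] = 74, C[3] = D2, C[4] = 4F, C[5] = F0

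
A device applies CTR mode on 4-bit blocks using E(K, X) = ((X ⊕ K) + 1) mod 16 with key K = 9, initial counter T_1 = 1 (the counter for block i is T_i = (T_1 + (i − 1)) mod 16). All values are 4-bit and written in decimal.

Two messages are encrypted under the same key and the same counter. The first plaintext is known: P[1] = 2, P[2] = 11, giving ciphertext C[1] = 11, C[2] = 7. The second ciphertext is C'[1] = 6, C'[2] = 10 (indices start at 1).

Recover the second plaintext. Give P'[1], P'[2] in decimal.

In CTR with a reused counter, both messages share the same keystream S_i, so C_i ⊕ C'_i = P_i ⊕ P'_i and thus P'_i = P_i ⊕ C_i ⊕ C'_i.
P'[1]: 2 ⊕ 11 ⊕ 6 = 15.
P'[2]: 11 ⊕ 7 ⊕ 10 = 6.

P'[1] = 15, P'[2] = 6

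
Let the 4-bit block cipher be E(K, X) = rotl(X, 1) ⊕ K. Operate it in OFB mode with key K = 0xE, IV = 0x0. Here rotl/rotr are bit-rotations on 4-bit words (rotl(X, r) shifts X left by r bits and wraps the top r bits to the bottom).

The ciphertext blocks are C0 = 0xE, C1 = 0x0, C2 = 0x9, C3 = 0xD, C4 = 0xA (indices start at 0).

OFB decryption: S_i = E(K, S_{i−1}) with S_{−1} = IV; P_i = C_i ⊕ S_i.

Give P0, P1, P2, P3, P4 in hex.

P0 = 0x0, P1 = 0x3, P2 = 0x1, P3 = 0x2, P4 = 0xB

P0: S = E(K, 0x0) = 0xE; 0xE ⊕ 0xE = 0x0.
P1: S = E(K, 0xE) = 0x3; 0x0 ⊕ 0x3 = 0x3.
P2: S = E(K, 0x3) = 0x8; 0x9 ⊕ 0x8 = 0x1.
P3: S = E(K, 0x8) = 0xF; 0xD ⊕ 0xF = 0x2.
P4: S = E(K, 0xF) = 0x1; 0xA ⊕ 0x1 = 0xB.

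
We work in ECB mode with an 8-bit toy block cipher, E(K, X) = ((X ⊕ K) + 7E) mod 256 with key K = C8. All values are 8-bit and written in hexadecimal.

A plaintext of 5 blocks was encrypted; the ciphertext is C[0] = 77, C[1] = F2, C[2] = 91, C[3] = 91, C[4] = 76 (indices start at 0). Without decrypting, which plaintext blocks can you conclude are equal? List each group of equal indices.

ECB encrypts each block independently with the same key, so equal ciphertext blocks imply equal plaintext blocks.
C[2] = C[3] = 91, so P[2] = P[3].

P[2] = P[3]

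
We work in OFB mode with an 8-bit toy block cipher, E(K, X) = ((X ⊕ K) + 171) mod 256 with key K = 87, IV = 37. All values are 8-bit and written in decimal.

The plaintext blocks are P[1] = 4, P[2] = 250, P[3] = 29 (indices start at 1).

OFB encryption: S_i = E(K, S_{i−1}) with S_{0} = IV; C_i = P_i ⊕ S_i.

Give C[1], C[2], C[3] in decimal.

C[1]: S = E(K, 37) = 29; 4 ⊕ 29 = 25.
C[2]: S = E(K, 29) = 245; 250 ⊕ 245 = 15.
C[3]: S = E(K, 245) = 77; 29 ⊕ 77 = 80.

C[1] = 25, C[2] = 15, C[3] = 80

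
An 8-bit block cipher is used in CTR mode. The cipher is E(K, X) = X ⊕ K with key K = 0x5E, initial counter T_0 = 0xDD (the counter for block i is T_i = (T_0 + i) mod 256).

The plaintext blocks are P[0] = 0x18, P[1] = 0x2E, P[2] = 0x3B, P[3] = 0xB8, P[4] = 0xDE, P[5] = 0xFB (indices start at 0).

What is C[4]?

C[4] = 0x61

CTR encryption: S_i = E(K, T_i) where T_i is the counter for block i; C_i = P_i ⊕ S_i.
C[0]: T = 0xDD, S = E(K, T) = 0x83; 0x18 ⊕ 0x83 = 0x9B.
C[1]: T = 0xDE, S = E(K, T) = 0x80; 0x2E ⊕ 0x80 = 0xAE.
C[2]: T = 0xDF, S = E(K, T) = 0x81; 0x3B ⊕ 0x81 = 0xBA.
C[3]: T = 0xE0, S = E(K, T) = 0xBE; 0xB8 ⊕ 0xBE = 0x06.
C[4]: T = 0xE1, S = E(K, T) = 0xBF; 0xDE ⊕ 0xBF = 0x61.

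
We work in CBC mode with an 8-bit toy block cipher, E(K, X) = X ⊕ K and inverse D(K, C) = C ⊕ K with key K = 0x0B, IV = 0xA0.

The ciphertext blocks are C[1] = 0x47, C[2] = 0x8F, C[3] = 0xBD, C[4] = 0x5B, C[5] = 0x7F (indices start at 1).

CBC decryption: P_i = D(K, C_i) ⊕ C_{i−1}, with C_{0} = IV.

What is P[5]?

P[5] = 0x2F

P[5]: D(K, 0x7F) = 0x74; 0x74 ⊕ 0x5B = 0x2F.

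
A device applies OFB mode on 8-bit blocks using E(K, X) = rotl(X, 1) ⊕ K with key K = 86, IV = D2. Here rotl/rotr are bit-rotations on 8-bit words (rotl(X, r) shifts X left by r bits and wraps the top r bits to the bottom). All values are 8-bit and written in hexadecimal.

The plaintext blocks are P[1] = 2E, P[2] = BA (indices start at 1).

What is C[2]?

OFB encryption: S_i = E(K, S_{i−1}) with S_{0} = IV; C_i = P_i ⊕ S_i.
C[1]: S = E(K, D2) = 23; 2E ⊕ 23 = 0D.
C[2]: S = E(K, 23) = C0; BA ⊕ C0 = 7A.

C[2] = 7A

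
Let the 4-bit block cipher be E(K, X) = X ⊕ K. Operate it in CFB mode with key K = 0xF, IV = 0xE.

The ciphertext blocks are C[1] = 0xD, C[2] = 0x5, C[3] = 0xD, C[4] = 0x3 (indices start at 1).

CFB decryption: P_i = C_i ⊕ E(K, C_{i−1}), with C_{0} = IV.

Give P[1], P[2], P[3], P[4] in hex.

P[1]: E(K, 0xE) = 0x1; 0xD ⊕ 0x1 = 0xC.
P[2]: E(K, 0xD) = 0x2; 0x5 ⊕ 0x2 = 0x7.
P[3]: E(K, 0x5) = 0xA; 0xD ⊕ 0xA = 0x7.
P[4]: E(K, 0xD) = 0x2; 0x3 ⊕ 0x2 = 0x1.

P[1] = 0xC, P[2] = 0x7, P[3] = 0x7, P[4] = 0x1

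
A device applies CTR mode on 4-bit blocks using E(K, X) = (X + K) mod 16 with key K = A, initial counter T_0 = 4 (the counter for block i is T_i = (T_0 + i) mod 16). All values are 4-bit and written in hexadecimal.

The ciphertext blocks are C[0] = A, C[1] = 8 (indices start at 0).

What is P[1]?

CTR decryption: S_i = E(K, T_i) where T_i is the counter for block i; P_i = C_i ⊕ S_i.
P[1]: T = 5, S = E(K, T) = F; 8 ⊕ F = 7.

P[1] = 7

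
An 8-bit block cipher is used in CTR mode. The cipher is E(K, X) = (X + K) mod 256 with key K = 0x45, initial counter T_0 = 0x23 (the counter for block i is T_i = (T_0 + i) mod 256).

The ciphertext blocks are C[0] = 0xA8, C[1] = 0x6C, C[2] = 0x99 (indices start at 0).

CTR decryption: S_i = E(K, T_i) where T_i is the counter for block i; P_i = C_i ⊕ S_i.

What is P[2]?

P[2]: T = 0x25, S = E(K, T) = 0x6A; 0x99 ⊕ 0x6A = 0xF3.

P[2] = 0xF3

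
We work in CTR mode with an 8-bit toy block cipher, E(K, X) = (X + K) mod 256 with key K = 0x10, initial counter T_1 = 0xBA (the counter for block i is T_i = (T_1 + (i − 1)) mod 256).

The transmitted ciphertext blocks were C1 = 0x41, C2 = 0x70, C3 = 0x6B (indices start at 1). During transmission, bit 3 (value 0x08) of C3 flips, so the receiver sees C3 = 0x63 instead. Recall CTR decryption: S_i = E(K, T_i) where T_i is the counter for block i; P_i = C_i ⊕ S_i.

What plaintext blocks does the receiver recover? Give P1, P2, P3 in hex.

P1 = 0x8B, P2 = 0xBB, P3 = 0xAF

Only C3 changed, to 0x63. In CTR, a change in C_i flips the same bit in P_i only; the keystream is unaffected. Decrypting the received ciphertext:
P1: T = 0xBA, S = E(K, T) = 0xCA; 0x41 ⊕ 0xCA = 0x8B.
P2: T = 0xBB, S = E(K, T) = 0xCB; 0x70 ⊕ 0xCB = 0xBB.
P3: T = 0xBC, S = E(K, T) = 0xCC; 0x63 ⊕ 0xCC = 0xAF.
Blocks that differ from the original plaintext: P3.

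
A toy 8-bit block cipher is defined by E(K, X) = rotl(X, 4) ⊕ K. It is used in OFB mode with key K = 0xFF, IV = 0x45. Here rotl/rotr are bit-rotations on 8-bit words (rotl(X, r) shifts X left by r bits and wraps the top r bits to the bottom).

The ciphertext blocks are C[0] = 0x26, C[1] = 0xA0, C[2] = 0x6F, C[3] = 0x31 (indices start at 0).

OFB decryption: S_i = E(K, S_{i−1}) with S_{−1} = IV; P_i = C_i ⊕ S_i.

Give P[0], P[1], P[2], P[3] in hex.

P[0]: S = E(K, 0x45) = 0xAB; 0x26 ⊕ 0xAB = 0x8D.
P[1]: S = E(K, 0xAB) = 0x45; 0xA0 ⊕ 0x45 = 0xE5.
P[2]: S = E(K, 0x45) = 0xAB; 0x6F ⊕ 0xAB = 0xC4.
P[3]: S = E(K, 0xAB) = 0x45; 0x31 ⊕ 0x45 = 0x74.

P[0] = 0x8D, P[1] = 0xE5, P[2] = 0xC4, P[3] = 0x74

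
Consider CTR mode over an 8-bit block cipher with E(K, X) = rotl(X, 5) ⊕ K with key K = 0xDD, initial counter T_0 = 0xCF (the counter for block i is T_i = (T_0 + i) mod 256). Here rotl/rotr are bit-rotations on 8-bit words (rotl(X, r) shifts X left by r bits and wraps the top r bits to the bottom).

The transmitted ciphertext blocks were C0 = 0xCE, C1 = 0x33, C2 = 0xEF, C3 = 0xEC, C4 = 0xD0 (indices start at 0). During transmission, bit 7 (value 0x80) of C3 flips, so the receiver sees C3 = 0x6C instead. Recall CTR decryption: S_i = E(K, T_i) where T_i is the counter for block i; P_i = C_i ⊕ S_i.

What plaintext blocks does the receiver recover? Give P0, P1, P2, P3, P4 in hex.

Only C3 changed, to 0x6C. In CTR, a change in C_i flips the same bit in P_i only; the keystream is unaffected. Decrypting the received ciphertext:
P0: T = 0xCF, S = E(K, T) = 0x24; 0xCE ⊕ 0x24 = 0xEA.
P1: T = 0xD0, S = E(K, T) = 0xC7; 0x33 ⊕ 0xC7 = 0xF4.
P2: T = 0xD1, S = E(K, T) = 0xE7; 0xEF ⊕ 0xE7 = 0x08.
P3: T = 0xD2, S = E(K, T) = 0x87; 0x6C ⊕ 0x87 = 0xEB.
P4: T = 0xD3, S = E(K, T) = 0xA7; 0xD0 ⊕ 0xA7 = 0x77.
Blocks that differ from the original plaintext: P3.

P0 = 0xEA, P1 = 0xF4, P2 = 0x08, P3 = 0xEB, P4 = 0x77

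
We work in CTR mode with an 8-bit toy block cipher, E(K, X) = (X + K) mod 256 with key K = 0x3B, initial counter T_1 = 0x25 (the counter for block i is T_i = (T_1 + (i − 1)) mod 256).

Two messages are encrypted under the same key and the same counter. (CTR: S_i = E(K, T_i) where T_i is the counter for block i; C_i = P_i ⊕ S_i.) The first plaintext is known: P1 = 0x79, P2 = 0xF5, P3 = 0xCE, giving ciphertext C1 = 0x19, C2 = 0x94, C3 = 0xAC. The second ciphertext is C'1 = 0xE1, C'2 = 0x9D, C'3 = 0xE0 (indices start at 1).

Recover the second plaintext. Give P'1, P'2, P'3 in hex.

P'1 = 0x81, P'2 = 0xFC, P'3 = 0x82

In CTR with a reused counter, both messages share the same keystream S_i, so C_i ⊕ C'_i = P_i ⊕ P'_i and thus P'_i = P_i ⊕ C_i ⊕ C'_i.
P'1: 0x79 ⊕ 0x19 ⊕ 0xE1 = 0x81.
P'2: 0xF5 ⊕ 0x94 ⊕ 0x9D = 0xFC.
P'3: 0xCE ⊕ 0xAC ⊕ 0xE0 = 0x82.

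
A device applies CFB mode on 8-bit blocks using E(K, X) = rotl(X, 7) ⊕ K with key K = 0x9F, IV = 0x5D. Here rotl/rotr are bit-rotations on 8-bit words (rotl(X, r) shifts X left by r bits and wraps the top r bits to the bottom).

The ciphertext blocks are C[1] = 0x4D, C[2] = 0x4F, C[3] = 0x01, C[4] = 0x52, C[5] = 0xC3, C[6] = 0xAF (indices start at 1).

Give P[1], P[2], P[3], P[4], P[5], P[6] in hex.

CFB decryption: P_i = C_i ⊕ E(K, C_{i−1}), with C_{0} = IV.
P[1]: E(K, 0x5D) = 0x31; 0x4D ⊕ 0x31 = 0x7C.
P[2]: E(K, 0x4D) = 0x39; 0x4F ⊕ 0x39 = 0x76.
P[3]: E(K, 0x4F) = 0x38; 0x01 ⊕ 0x38 = 0x39.
P[4]: E(K, 0x01) = 0x1F; 0x52 ⊕ 0x1F = 0x4D.
P[5]: E(K, 0x52) = 0xB6; 0xC3 ⊕ 0xB6 = 0x75.
P[6]: E(K, 0xC3) = 0x7E; 0xAF ⊕ 0x7E = 0xD1.

P[1] = 0x7C, P[2] = 0x76, P[3] = 0x39, P[4] = 0x4D, P[5] = 0x75, P[6] = 0xD1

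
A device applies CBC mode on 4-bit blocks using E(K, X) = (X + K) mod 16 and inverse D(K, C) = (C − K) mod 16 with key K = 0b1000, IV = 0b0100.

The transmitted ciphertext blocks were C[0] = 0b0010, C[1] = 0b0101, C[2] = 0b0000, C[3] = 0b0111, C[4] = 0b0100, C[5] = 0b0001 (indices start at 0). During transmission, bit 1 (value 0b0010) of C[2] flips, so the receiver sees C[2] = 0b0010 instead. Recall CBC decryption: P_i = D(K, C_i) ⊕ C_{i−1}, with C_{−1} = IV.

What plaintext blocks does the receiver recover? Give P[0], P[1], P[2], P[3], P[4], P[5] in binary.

P[0] = 0b1110, P[1] = 0b1111, P[2] = 0b1111, P[3] = 0b1101, P[4] = 0b1011, P[5] = 0b1101

Only C[2] changed, to 0b0010. In CBC, a change in C_i garbles P_i and flips the same bit in P_{i+1}. Decrypting the received ciphertext:
P[0]: D(K, 0b0010) = 0b1010; 0b1010 ⊕ 0b0100 = 0b1110.
P[1]: D(K, 0b0101) = 0b1101; 0b1101 ⊕ 0b0010 = 0b1111.
P[2]: D(K, 0b0010) = 0b1010; 0b1010 ⊕ 0b0101 = 0b1111.
P[3]: D(K, 0b0111) = 0b1111; 0b1111 ⊕ 0b0010 = 0b1101.
P[4]: D(K, 0b0100) = 0b1100; 0b1100 ⊕ 0b0111 = 0b1011.
P[5]: D(K, 0b0001) = 0b1001; 0b1001 ⊕ 0b0100 = 0b1101.
Blocks that differ from the original plaintext: P[2], P[3].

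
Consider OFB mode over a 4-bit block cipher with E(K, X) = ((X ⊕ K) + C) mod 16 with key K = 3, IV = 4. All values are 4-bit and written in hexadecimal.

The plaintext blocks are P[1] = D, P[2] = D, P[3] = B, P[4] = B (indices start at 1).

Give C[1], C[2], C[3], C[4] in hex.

OFB encryption: S_i = E(K, S_{i−1}) with S_{0} = IV; C_i = P_i ⊕ S_i.
C[1]: S = E(K, 4) = 3; D ⊕ 3 = E.
C[2]: S = E(K, 3) = C; D ⊕ C = 1.
C[3]: S = E(K, C) = B; B ⊕ B = 0.
C[4]: S = E(K, B) = 4; B ⊕ 4 = F.

C[1] = E, C[2] = 1, C[3] = 0, C[4] = F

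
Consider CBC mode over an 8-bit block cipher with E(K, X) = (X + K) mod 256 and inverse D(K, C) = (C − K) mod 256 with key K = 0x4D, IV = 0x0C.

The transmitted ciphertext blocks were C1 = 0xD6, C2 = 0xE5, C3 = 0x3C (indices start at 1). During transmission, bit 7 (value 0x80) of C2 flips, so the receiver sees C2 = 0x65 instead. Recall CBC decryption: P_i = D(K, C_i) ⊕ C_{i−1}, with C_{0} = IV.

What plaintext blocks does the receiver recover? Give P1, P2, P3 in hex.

Only C2 changed, to 0x65. In CBC, a change in C_i garbles P_i and flips the same bit in P_{i+1}. Decrypting the received ciphertext:
P1: D(K, 0xD6) = 0x89; 0x89 ⊕ 0x0C = 0x85.
P2: D(K, 0x65) = 0x18; 0x18 ⊕ 0xD6 = 0xCE.
P3: D(K, 0x3C) = 0xEF; 0xEF ⊕ 0x65 = 0x8A.
Blocks that differ from the original plaintext: P2, P3.

P1 = 0x85, P2 = 0xCE, P3 = 0x8A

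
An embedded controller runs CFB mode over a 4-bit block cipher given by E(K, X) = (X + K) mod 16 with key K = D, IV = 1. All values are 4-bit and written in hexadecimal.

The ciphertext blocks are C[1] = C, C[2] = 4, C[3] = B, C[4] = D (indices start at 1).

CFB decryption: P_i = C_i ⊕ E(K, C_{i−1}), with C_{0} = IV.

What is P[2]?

P[2]: E(K, C) = 9; 4 ⊕ 9 = D.

P[2] = D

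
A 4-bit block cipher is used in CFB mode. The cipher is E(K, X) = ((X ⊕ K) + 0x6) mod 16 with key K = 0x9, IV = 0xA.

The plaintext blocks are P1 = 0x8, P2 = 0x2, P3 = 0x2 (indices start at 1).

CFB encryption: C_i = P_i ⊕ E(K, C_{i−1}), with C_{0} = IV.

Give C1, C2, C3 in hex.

C1 = 0x1, C2 = 0xC, C3 = 0x9

C1: E(K, 0xA) = 0x9; 0x8 ⊕ 0x9 = 0x1.
C2: E(K, 0x1) = 0xE; 0x2 ⊕ 0xE = 0xC.
C3: E(K, 0xC) = 0xB; 0x2 ⊕ 0xB = 0x9.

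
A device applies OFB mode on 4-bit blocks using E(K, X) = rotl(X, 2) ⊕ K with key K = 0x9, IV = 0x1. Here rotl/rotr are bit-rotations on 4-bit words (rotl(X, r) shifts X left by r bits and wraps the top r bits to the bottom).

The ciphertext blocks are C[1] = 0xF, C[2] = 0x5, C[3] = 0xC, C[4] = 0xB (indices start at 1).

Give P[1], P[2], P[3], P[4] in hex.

OFB decryption: S_i = E(K, S_{i−1}) with S_{0} = IV; P_i = C_i ⊕ S_i.
P[1]: S = E(K, 0x1) = 0xD; 0xF ⊕ 0xD = 0x2.
P[2]: S = E(K, 0xD) = 0xE; 0x5 ⊕ 0xE = 0xB.
P[3]: S = E(K, 0xE) = 0x2; 0xC ⊕ 0x2 = 0xE.
P[4]: S = E(K, 0x2) = 0x1; 0xB ⊕ 0x1 = 0xA.

P[1] = 0x2, P[2] = 0xB, P[3] = 0xE, P[4] = 0xA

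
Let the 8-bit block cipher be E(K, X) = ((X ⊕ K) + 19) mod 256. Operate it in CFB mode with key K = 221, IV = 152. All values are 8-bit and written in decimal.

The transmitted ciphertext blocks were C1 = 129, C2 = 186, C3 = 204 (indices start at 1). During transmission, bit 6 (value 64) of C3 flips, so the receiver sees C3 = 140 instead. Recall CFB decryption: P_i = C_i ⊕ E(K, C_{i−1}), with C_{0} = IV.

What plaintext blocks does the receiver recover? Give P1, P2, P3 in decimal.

P1 = 217, P2 = 213, P3 = 246

Only C3 changed, to 140. In CFB, a change in C_i flips the same bit in P_i and garbles P_{i+1}. Decrypting the received ciphertext:
P1: E(K, 152) = 88; 129 ⊕ 88 = 217.
P2: E(K, 129) = 111; 186 ⊕ 111 = 213.
P3: E(K, 186) = 122; 140 ⊕ 122 = 246.
Blocks that differ from the original plaintext: P3.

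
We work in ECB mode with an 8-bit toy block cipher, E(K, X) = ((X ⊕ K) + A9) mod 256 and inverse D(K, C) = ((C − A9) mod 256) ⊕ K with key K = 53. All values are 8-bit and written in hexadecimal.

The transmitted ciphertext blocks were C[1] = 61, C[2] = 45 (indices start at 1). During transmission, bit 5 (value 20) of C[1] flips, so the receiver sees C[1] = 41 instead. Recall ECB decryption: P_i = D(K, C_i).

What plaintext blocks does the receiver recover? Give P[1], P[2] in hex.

P[1] = CB, P[2] = CF

Only C[1] changed, to 41. In ECB, a change in C_i affects only P_i. Decrypting the received ciphertext:
P[1]: D(K, 41) = CB.
P[2]: D(K, 45) = CF.
Blocks that differ from the original plaintext: P[1].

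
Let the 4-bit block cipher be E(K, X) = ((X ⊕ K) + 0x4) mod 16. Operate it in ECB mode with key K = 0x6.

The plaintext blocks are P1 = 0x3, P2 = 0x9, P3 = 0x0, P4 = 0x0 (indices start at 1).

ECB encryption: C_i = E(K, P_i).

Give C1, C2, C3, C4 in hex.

C1: E(K, 0x3) = 0x9.
C2: E(K, 0x9) = 0x3.
C3: E(K, 0x0) = 0xA.
C4: E(K, 0x0) = 0xA.

C1 = 0x9, C2 = 0x3, C3 = 0xA, C4 = 0xA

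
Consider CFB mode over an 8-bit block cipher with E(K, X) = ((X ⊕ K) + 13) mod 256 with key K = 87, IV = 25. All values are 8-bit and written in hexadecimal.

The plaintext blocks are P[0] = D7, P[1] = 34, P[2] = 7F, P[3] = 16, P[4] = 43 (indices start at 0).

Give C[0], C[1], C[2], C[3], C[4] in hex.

C[0] = 62, C[1] = CC, C[2] = 21, C[3] = AF, C[4] = 78

CFB encryption: C_i = P_i ⊕ E(K, C_{i−1}), with C_{−1} = IV.
C[0]: E(K, 25) = B5; D7 ⊕ B5 = 62.
C[1]: E(K, 62) = F8; 34 ⊕ F8 = CC.
C[2]: E(K, CC) = 5E; 7F ⊕ 5E = 21.
C[3]: E(K, 21) = B9; 16 ⊕ B9 = AF.
C[4]: E(K, AF) = 3B; 43 ⊕ 3B = 78.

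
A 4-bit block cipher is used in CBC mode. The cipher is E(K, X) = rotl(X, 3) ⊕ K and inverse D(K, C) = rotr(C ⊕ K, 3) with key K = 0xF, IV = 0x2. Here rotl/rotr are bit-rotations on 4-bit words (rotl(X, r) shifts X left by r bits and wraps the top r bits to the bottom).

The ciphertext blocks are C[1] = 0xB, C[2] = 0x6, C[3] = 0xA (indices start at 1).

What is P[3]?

P[3] = 0xC

CBC decryption: P_i = D(K, C_i) ⊕ C_{i−1}, with C_{0} = IV.
P[3]: D(K, 0xA) = 0xA; 0xA ⊕ 0x6 = 0xC.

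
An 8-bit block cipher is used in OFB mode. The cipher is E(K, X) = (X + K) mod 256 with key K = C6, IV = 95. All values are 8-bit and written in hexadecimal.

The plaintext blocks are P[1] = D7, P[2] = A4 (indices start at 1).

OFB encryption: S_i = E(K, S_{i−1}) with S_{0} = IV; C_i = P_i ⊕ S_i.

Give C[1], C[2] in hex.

C[1] = 8C, C[2] = 85

C[1]: S = E(K, 95) = 5B; D7 ⊕ 5B = 8C.
C[2]: S = E(K, 5B) = 21; A4 ⊕ 21 = 85.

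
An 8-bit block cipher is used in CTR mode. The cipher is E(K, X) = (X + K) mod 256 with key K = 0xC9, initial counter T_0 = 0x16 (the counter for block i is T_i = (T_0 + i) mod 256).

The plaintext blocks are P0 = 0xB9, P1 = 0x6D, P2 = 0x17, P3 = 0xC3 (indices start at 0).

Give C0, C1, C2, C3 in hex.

C0 = 0x66, C1 = 0x8D, C2 = 0xF6, C3 = 0x21

CTR encryption: S_i = E(K, T_i) where T_i is the counter for block i; C_i = P_i ⊕ S_i.
C0: T = 0x16, S = E(K, T) = 0xDF; 0xB9 ⊕ 0xDF = 0x66.
C1: T = 0x17, S = E(K, T) = 0xE0; 0x6D ⊕ 0xE0 = 0x8D.
C2: T = 0x18, S = E(K, T) = 0xE1; 0x17 ⊕ 0xE1 = 0xF6.
C3: T = 0x19, S = E(K, T) = 0xE2; 0xC3 ⊕ 0xE2 = 0x21.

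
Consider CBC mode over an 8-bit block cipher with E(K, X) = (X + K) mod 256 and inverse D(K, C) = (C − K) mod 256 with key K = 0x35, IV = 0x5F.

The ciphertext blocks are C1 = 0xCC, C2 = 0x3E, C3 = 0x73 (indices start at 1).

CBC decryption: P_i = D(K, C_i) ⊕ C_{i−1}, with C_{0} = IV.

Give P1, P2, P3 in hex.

P1 = 0xC8, P2 = 0xC5, P3 = 0x00

P1: D(K, 0xCC) = 0x97; 0x97 ⊕ 0x5F = 0xC8.
P2: D(K, 0x3E) = 0x09; 0x09 ⊕ 0xCC = 0xC5.
P3: D(K, 0x73) = 0x3E; 0x3E ⊕ 0x3E = 0x00.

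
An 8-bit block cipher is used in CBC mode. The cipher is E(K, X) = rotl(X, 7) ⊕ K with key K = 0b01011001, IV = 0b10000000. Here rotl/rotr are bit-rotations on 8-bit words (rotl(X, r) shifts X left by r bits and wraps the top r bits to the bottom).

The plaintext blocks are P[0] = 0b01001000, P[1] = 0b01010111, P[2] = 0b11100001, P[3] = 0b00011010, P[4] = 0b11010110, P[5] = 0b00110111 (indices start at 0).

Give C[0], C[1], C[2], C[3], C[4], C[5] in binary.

C[0] = 0b00111101, C[1] = 0b01101100, C[2] = 0b10011111, C[3] = 0b10011011, C[4] = 0b11111111, C[5] = 0b00111101

CBC encryption: C_i = E(K, P_i ⊕ C_{i−1}), with C_{−1} = IV.
C[0]: P[0] ⊕ 0b10000000 = 0b11001000; E(K, 0b11001000) = 0b00111101.
C[1]: P[1] ⊕ 0b00111101 = 0b01101010; E(K, 0b01101010) = 0b01101100.
C[2]: P[2] ⊕ 0b01101100 = 0b10001101; E(K, 0b10001101) = 0b10011111.
C[3]: P[3] ⊕ 0b10011111 = 0b10000101; E(K, 0b10000101) = 0b10011011.
C[4]: P[4] ⊕ 0b10011011 = 0b01001101; E(K, 0b01001101) = 0b11111111.
C[5]: P[5] ⊕ 0b11111111 = 0b11001000; E(K, 0b11001000) = 0b00111101.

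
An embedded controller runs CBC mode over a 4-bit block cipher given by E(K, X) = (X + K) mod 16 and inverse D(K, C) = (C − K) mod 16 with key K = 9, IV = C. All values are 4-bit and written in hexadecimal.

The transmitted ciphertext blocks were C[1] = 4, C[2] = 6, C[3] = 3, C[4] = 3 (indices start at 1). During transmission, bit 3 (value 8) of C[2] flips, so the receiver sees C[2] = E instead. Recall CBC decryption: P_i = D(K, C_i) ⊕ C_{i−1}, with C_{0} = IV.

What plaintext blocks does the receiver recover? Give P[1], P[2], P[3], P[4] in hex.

Only C[2] changed, to E. In CBC, a change in C_i garbles P_i and flips the same bit in P_{i+1}. Decrypting the received ciphertext:
P[1]: D(K, 4) = B; B ⊕ C = 7.
P[2]: D(K, E) = 5; 5 ⊕ 4 = 1.
P[3]: D(K, 3) = A; A ⊕ E = 4.
P[4]: D(K, 3) = A; A ⊕ 3 = 9.
Blocks that differ from the original plaintext: P[2], P[3].

P[1] = 7, P[2] = 1, P[3] = 4, P[4] = 9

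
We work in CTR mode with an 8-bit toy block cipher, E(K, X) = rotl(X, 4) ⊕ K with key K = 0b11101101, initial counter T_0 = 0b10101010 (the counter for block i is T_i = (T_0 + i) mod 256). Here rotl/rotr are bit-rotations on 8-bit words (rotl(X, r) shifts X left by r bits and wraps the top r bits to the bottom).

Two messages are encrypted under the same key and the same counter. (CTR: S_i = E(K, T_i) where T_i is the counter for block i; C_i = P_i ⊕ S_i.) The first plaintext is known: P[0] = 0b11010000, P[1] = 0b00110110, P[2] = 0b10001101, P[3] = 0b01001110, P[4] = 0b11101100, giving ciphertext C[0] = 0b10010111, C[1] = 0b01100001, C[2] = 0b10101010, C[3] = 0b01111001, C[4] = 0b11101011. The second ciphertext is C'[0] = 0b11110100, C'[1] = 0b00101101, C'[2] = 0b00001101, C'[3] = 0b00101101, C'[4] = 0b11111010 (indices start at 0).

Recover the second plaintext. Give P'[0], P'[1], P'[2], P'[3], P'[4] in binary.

In CTR with a reused counter, both messages share the same keystream S_i, so C_i ⊕ C'_i = P_i ⊕ P'_i and thus P'_i = P_i ⊕ C_i ⊕ C'_i.
P'[0]: 0b11010000 ⊕ 0b10010111 ⊕ 0b11110100 = 0b10110011.
P'[1]: 0b00110110 ⊕ 0b01100001 ⊕ 0b00101101 = 0b01111010.
P'[2]: 0b10001101 ⊕ 0b10101010 ⊕ 0b00001101 = 0b00101010.
P'[3]: 0b01001110 ⊕ 0b01111001 ⊕ 0b00101101 = 0b00011010.
P'[4]: 0b11101100 ⊕ 0b11101011 ⊕ 0b11111010 = 0b11111101.

P'[0] = 0b10110011, P'[1] = 0b01111010, P'[2] = 0b00101010, P'[3] = 0b00011010, P'[4] = 0b11111101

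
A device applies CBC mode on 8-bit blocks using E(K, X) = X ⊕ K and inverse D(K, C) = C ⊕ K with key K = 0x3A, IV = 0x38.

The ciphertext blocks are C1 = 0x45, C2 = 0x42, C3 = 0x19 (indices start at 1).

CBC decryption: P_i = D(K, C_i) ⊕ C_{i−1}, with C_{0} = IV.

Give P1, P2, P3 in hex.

P1 = 0x47, P2 = 0x3D, P3 = 0x61

P1: D(K, 0x45) = 0x7F; 0x7F ⊕ 0x38 = 0x47.
P2: D(K, 0x42) = 0x78; 0x78 ⊕ 0x45 = 0x3D.
P3: D(K, 0x19) = 0x23; 0x23 ⊕ 0x42 = 0x61.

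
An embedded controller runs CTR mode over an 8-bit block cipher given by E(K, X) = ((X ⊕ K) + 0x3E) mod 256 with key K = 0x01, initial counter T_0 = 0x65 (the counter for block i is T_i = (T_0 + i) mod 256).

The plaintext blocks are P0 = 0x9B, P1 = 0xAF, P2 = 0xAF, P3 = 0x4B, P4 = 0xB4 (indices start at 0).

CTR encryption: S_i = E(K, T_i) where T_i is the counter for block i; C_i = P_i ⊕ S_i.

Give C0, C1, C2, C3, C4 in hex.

C0 = 0x39, C1 = 0x0A, C2 = 0x0B, C3 = 0xEC, C4 = 0x12

C0: T = 0x65, S = E(K, T) = 0xA2; 0x9B ⊕ 0xA2 = 0x39.
C1: T = 0x66, S = E(K, T) = 0xA5; 0xAF ⊕ 0xA5 = 0x0A.
C2: T = 0x67, S = E(K, T) = 0xA4; 0xAF ⊕ 0xA4 = 0x0B.
C3: T = 0x68, S = E(K, T) = 0xA7; 0x4B ⊕ 0xA7 = 0xEC.
C4: T = 0x69, S = E(K, T) = 0xA6; 0xB4 ⊕ 0xA6 = 0x12.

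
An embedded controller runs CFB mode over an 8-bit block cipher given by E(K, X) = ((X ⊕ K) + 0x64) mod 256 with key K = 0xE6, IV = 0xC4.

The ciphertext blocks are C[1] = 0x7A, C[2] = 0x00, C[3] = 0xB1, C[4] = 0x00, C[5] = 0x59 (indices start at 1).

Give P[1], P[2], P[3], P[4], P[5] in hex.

P[1] = 0xFC, P[2] = 0x00, P[3] = 0xFB, P[4] = 0xBB, P[5] = 0x13

CFB decryption: P_i = C_i ⊕ E(K, C_{i−1}), with C_{0} = IV.
P[1]: E(K, 0xC4) = 0x86; 0x7A ⊕ 0x86 = 0xFC.
P[2]: E(K, 0x7A) = 0x00; 0x00 ⊕ 0x00 = 0x00.
P[3]: E(K, 0x00) = 0x4A; 0xB1 ⊕ 0x4A = 0xFB.
P[4]: E(K, 0xB1) = 0xBB; 0x00 ⊕ 0xBB = 0xBB.
P[5]: E(K, 0x00) = 0x4A; 0x59 ⊕ 0x4A = 0x13.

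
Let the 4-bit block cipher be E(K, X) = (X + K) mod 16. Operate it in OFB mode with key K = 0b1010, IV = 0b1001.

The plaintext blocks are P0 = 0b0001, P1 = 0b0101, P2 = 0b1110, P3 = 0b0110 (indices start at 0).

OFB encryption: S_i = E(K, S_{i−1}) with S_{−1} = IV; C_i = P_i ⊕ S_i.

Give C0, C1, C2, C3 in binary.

C0 = 0b0010, C1 = 0b1000, C2 = 0b1001, C3 = 0b0111

C0: S = E(K, 0b1001) = 0b0011; 0b0001 ⊕ 0b0011 = 0b0010.
C1: S = E(K, 0b0011) = 0b1101; 0b0101 ⊕ 0b1101 = 0b1000.
C2: S = E(K, 0b1101) = 0b0111; 0b1110 ⊕ 0b0111 = 0b1001.
C3: S = E(K, 0b0111) = 0b0001; 0b0110 ⊕ 0b0001 = 0b0111.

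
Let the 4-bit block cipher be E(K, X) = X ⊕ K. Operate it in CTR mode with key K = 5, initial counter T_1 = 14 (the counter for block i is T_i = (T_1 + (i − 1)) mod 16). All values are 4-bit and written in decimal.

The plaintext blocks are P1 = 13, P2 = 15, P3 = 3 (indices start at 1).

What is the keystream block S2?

CTR encryption: S_i = E(K, T_i) where T_i is the counter for block i; C_i = P_i ⊕ S_i.
C1: T = 14, S = E(K, T) = 11; 13 ⊕ 11 = 6.
C2: T = 15, S = E(K, T) = 10; 15 ⊕ 10 = 5.
So S2 = 10.

10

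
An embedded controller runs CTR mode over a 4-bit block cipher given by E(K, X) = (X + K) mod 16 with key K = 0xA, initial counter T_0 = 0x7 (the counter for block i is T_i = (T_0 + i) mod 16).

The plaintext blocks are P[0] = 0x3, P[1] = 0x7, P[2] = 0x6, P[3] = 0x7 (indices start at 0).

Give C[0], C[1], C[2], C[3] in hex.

C[0] = 0x2, C[1] = 0x5, C[2] = 0x5, C[3] = 0x3

CTR encryption: S_i = E(K, T_i) where T_i is the counter for block i; C_i = P_i ⊕ S_i.
C[0]: T = 0x7, S = E(K, T) = 0x1; 0x3 ⊕ 0x1 = 0x2.
C[1]: T = 0x8, S = E(K, T) = 0x2; 0x7 ⊕ 0x2 = 0x5.
C[2]: T = 0x9, S = E(K, T) = 0x3; 0x6 ⊕ 0x3 = 0x5.
C[3]: T = 0xA, S = E(K, T) = 0x4; 0x7 ⊕ 0x4 = 0x3.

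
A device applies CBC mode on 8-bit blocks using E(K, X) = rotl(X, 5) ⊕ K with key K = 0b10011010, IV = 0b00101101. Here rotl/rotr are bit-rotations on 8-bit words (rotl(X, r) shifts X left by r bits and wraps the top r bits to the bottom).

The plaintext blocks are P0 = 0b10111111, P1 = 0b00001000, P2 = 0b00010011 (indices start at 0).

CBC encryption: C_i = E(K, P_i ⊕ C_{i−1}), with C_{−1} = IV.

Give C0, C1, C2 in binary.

C0 = 0b11001000, C1 = 0b10000010, C2 = 0b10101000

C0: P0 ⊕ 0b00101101 = 0b10010010; E(K, 0b10010010) = 0b11001000.
C1: P1 ⊕ 0b11001000 = 0b11000000; E(K, 0b11000000) = 0b10000010.
C2: P2 ⊕ 0b10000010 = 0b10010001; E(K, 0b10010001) = 0b10101000.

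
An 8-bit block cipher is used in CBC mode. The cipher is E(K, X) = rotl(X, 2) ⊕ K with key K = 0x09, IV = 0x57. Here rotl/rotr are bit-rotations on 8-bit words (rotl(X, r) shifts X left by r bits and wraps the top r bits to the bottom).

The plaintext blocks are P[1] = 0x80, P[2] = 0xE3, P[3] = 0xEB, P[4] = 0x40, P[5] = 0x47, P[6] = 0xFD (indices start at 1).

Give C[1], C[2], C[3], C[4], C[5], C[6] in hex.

CBC encryption: C_i = E(K, P_i ⊕ C_{i−1}), with C_{0} = IV.
C[1]: P[1] ⊕ 0x57 = 0xD7; E(K, 0xD7) = 0x56.
C[2]: P[2] ⊕ 0x56 = 0xB5; E(K, 0xB5) = 0xDF.
C[3]: P[3] ⊕ 0xDF = 0x34; E(K, 0x34) = 0xD9.
C[4]: P[4] ⊕ 0xD9 = 0x99; E(K, 0x99) = 0x6F.
C[5]: P[5] ⊕ 0x6F = 0x28; E(K, 0x28) = 0xA9.
C[6]: P[6] ⊕ 0xA9 = 0x54; E(K, 0x54) = 0x58.

C[1] = 0x56, C[2] = 0xDF, C[3] = 0xD9, C[4] = 0x6F, C[5] = 0xA9, C[6] = 0x58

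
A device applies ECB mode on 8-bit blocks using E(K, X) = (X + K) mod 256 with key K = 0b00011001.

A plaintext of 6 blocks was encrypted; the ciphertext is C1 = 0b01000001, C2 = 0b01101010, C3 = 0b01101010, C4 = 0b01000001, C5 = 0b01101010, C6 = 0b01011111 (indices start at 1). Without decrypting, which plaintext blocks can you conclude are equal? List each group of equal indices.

ECB encrypts each block independently with the same key, so equal ciphertext blocks imply equal plaintext blocks.
C1 = C4 = 0b01000001, so P1 = P4.
C2 = C3 = C5 = 0b01101010, so P2 = P3 = P5.

P1 = P4; P2 = P3 = P5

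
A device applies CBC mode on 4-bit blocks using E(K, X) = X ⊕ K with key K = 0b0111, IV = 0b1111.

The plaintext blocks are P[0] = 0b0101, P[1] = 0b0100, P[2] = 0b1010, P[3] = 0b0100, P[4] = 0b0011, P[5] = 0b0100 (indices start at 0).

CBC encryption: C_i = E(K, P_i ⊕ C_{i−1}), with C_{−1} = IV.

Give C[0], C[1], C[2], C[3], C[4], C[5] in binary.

C[0] = 0b1101, C[1] = 0b1110, C[2] = 0b0011, C[3] = 0b0000, C[4] = 0b0100, C[5] = 0b0111

C[0]: P[0] ⊕ 0b1111 = 0b1010; E(K, 0b1010) = 0b1101.
C[1]: P[1] ⊕ 0b1101 = 0b1001; E(K, 0b1001) = 0b1110.
C[2]: P[2] ⊕ 0b1110 = 0b0100; E(K, 0b0100) = 0b0011.
C[3]: P[3] ⊕ 0b0011 = 0b0111; E(K, 0b0111) = 0b0000.
C[4]: P[4] ⊕ 0b0000 = 0b0011; E(K, 0b0011) = 0b0100.
C[5]: P[5] ⊕ 0b0100 = 0b0000; E(K, 0b0000) = 0b0111.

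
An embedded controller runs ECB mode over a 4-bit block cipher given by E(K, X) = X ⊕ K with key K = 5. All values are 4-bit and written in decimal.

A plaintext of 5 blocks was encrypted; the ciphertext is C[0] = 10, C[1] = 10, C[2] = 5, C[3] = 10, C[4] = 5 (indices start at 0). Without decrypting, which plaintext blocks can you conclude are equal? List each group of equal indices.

P[0] = P[1] = P[3]; P[2] = P[4]

ECB encrypts each block independently with the same key, so equal ciphertext blocks imply equal plaintext blocks.
C[0] = C[1] = C[3] = 10, so P[0] = P[1] = P[3].
C[2] = C[4] = 5, so P[2] = P[4].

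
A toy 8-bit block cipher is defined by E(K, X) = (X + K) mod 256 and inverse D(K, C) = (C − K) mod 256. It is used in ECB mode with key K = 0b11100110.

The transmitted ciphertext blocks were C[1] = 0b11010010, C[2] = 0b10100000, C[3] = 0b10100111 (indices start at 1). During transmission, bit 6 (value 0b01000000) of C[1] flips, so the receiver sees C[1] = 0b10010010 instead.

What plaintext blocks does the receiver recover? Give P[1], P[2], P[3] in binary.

ECB decryption: P_i = D(K, C_i).
Only C[1] changed, to 0b10010010. In ECB, a change in C_i affects only P_i. Decrypting the received ciphertext:
P[1]: D(K, 0b10010010) = 0b10101100.
P[2]: D(K, 0b10100000) = 0b10111010.
P[3]: D(K, 0b10100111) = 0b11000001.
Blocks that differ from the original plaintext: P[1].

P[1] = 0b10101100, P[2] = 0b10111010, P[3] = 0b11000001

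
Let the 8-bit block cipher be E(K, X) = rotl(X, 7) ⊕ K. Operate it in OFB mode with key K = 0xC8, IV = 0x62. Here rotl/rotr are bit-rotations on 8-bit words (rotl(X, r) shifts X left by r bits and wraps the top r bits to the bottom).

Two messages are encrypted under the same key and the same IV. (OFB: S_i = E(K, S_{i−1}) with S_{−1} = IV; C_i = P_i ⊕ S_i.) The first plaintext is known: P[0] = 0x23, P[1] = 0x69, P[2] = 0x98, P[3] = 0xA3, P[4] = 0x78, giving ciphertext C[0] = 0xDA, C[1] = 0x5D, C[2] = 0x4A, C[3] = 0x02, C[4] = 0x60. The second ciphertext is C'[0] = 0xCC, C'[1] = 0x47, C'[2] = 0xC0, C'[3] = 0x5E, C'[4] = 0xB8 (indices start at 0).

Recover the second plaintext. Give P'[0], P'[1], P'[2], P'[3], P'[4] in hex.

In OFB with a reused IV, both messages share the same keystream S_i, so C_i ⊕ C'_i = P_i ⊕ P'_i and thus P'_i = P_i ⊕ C_i ⊕ C'_i.
P'[0]: 0x23 ⊕ 0xDA ⊕ 0xCC = 0x35.
P'[1]: 0x69 ⊕ 0x5D ⊕ 0x47 = 0x73.
P'[2]: 0x98 ⊕ 0x4A ⊕ 0xC0 = 0x12.
P'[3]: 0xA3 ⊕ 0x02 ⊕ 0x5E = 0xFF.
P'[4]: 0x78 ⊕ 0x60 ⊕ 0xB8 = 0xA0.

P'[0] = 0x35, P'[1] = 0x73, P'[2] = 0x12, P'[3] = 0xFF, P'[4] = 0xA0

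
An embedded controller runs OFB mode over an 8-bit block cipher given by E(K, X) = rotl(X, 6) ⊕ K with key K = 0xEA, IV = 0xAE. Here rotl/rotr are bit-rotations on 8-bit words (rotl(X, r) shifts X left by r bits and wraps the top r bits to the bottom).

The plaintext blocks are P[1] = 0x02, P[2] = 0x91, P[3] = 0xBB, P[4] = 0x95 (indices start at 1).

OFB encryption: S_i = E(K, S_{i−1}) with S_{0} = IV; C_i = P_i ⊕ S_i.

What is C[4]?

C[4] = 0x6E

C[1]: S = E(K, 0xAE) = 0x41; 0x02 ⊕ 0x41 = 0x43.
C[2]: S = E(K, 0x41) = 0xBA; 0x91 ⊕ 0xBA = 0x2B.
C[3]: S = E(K, 0xBA) = 0x44; 0xBB ⊕ 0x44 = 0xFF.
C[4]: S = E(K, 0x44) = 0xFB; 0x95 ⊕ 0xFB = 0x6E.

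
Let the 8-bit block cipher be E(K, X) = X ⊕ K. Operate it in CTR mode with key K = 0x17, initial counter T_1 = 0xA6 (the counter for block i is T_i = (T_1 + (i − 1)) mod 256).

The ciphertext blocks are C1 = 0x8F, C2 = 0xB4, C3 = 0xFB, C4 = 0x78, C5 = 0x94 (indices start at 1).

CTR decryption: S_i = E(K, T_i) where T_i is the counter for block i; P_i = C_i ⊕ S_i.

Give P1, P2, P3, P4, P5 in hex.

P1: T = 0xA6, S = E(K, T) = 0xB1; 0x8F ⊕ 0xB1 = 0x3E.
P2: T = 0xA7, S = E(K, T) = 0xB0; 0xB4 ⊕ 0xB0 = 0x04.
P3: T = 0xA8, S = E(K, T) = 0xBF; 0xFB ⊕ 0xBF = 0x44.
P4: T = 0xA9, S = E(K, T) = 0xBE; 0x78 ⊕ 0xBE = 0xC6.
P5: T = 0xAA, S = E(K, T) = 0xBD; 0x94 ⊕ 0xBD = 0x29.

P1 = 0x3E, P2 = 0x04, P3 = 0x44, P4 = 0xC6, P5 = 0x29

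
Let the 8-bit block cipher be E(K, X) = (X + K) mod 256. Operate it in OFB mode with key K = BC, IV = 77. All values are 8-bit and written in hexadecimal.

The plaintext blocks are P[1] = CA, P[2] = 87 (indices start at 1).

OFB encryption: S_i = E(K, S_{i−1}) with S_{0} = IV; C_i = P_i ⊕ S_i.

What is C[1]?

C[1]: S = E(K, 77) = 33; CA ⊕ 33 = F9.

C[1] = F9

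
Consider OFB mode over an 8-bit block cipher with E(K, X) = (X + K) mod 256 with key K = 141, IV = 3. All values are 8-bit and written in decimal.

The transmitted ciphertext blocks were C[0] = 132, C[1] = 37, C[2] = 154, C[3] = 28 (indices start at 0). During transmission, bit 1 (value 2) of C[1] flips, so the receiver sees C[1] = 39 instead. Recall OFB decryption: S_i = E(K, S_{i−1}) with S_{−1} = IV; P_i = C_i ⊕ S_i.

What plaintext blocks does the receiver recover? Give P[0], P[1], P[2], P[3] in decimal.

Only C[1] changed, to 39. In OFB, a change in C_i flips the same bit in P_i only; the keystream is unaffected. Decrypting the received ciphertext:
P[0]: S = E(K, 3) = 144; 132 ⊕ 144 = 20.
P[1]: S = E(K, 144) = 29; 39 ⊕ 29 = 58.
P[2]: S = E(K, 29) = 170; 154 ⊕ 170 = 48.
P[3]: S = E(K, 170) = 55; 28 ⊕ 55 = 43.
Blocks that differ from the original plaintext: P[1].

P[0] = 20, P[1] = 58, P[2] = 48, P[3] = 43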